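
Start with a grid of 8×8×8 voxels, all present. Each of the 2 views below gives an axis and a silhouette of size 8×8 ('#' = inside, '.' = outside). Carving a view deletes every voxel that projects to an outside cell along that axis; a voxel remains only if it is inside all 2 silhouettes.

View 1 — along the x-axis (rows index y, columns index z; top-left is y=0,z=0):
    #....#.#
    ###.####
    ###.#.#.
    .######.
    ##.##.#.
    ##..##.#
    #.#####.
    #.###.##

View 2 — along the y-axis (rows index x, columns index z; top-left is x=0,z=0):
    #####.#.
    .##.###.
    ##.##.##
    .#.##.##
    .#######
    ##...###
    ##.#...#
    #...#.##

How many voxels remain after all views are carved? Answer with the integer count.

initial block: 8^3 = 512
carve view 1 (along x, YZ-mask fill 43/64): 344 voxels remain
carve view 2 (along y, XZ-mask fill 42/64): 228 voxels remain

|visual hull| = 228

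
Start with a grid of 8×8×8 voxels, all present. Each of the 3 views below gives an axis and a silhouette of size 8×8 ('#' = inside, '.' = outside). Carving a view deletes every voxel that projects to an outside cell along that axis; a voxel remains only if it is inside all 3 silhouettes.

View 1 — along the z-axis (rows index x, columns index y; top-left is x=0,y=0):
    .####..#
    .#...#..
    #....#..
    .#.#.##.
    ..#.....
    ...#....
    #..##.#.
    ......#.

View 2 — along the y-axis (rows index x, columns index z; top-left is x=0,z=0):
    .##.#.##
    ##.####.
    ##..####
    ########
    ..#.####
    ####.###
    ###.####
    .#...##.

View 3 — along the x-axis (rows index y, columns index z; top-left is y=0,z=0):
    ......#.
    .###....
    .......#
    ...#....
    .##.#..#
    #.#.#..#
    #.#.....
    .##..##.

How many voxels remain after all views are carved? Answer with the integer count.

|visual hull| = 37

full grid |V| = 512
[1] z-view keeps 20 columns → grid now 160
[2] y-view keeps 47 columns → grid now 124
[3] x-view keeps 20 columns → grid now 37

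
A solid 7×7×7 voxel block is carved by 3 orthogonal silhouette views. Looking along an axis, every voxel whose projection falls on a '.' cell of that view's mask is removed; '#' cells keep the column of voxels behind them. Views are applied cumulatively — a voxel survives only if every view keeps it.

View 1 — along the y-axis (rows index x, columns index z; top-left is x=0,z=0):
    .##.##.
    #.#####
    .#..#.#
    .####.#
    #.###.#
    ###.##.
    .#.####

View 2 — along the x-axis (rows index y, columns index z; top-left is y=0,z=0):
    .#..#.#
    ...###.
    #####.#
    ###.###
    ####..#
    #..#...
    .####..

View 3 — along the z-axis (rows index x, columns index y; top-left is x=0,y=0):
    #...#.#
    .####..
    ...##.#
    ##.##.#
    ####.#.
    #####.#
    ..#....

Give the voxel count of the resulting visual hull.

initial block: 7^3 = 343
  1. axis=1 (XZ plane), |mask|=33  ⇒  voxels=231
  2. axis=0 (YZ plane), |mask|=29  ⇒  voxels=140
  3. axis=2 (XY plane), |mask|=27  ⇒  voxels=86

voxel count = 86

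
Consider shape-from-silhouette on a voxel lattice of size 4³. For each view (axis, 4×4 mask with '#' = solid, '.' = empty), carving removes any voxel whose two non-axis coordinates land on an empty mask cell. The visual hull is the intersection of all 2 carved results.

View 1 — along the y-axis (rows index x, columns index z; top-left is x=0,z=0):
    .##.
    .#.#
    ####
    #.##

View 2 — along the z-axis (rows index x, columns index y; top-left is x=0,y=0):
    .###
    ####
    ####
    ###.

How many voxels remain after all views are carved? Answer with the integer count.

remaining voxels: 39

full grid |V| = 64
after view 1 [y-axis, 11 of 16 cells solid] → remaining = 44
after view 2 [z-axis, 14 of 16 cells solid] → remaining = 39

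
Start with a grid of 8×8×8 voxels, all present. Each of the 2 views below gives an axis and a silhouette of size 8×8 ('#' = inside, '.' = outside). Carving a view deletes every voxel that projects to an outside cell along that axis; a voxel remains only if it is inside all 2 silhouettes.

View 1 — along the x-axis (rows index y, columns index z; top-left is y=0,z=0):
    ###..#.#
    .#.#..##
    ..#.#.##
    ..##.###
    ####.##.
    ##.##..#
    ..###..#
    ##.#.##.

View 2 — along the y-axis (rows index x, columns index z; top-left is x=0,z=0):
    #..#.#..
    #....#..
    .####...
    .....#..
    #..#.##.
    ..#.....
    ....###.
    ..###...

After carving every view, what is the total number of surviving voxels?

voxel count = 95

full grid |V| = 512
step 1: project along x, AND mask (38/64) → |grid| = 304
step 2: project along y, AND mask (21/64) → |grid| = 95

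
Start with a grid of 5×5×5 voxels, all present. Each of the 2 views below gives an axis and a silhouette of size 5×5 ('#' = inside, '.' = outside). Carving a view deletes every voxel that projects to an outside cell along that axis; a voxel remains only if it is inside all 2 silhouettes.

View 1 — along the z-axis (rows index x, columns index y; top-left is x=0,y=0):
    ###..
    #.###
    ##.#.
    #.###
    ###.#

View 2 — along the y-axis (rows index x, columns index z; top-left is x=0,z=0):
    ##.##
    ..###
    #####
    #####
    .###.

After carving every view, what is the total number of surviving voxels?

71 voxels

before carving: 125 voxels (5×5×5)
after view 1 [z-axis, 18 of 25 cells solid] → remaining = 90
after view 2 [y-axis, 20 of 25 cells solid] → remaining = 71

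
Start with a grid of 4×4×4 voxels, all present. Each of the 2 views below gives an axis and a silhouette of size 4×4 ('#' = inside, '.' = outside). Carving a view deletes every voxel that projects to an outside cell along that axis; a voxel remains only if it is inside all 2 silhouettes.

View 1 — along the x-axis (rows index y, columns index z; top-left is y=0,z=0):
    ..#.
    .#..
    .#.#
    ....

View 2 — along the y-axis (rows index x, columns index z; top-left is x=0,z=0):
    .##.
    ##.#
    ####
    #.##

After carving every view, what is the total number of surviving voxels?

before carving: 64 voxels (4×4×4)
  1. axis=0 (YZ plane), |mask|=4  ⇒  voxels=16
  2. axis=1 (XZ plane), |mask|=12  ⇒  voxels=12

12 voxels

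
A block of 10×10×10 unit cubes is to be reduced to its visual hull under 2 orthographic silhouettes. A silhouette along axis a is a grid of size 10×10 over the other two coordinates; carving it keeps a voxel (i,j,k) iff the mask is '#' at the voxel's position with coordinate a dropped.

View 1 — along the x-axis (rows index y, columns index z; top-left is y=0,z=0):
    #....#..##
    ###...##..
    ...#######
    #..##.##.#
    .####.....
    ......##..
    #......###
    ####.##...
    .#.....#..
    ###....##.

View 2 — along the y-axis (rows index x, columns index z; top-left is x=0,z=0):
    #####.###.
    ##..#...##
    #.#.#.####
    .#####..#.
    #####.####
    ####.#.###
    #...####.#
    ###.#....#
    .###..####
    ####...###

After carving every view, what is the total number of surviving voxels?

initial block: 10^3 = 1000
carve view 1 (along x, YZ-mask fill 45/100): 450 voxels remain
carve view 2 (along y, XZ-mask fill 68/100): 312 voxels remain

|visual hull| = 312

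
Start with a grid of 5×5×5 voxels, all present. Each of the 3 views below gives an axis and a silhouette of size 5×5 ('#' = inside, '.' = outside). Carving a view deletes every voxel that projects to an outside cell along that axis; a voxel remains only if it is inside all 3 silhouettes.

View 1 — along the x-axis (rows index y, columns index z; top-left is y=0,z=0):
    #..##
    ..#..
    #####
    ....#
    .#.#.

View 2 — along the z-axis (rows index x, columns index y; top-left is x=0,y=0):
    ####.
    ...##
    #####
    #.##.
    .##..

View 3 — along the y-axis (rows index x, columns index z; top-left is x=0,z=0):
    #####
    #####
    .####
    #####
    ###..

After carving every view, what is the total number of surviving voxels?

initial block: 5^3 = 125
V1 x: intersect with YZ mask (12 set) -- 60 left
V2 z: intersect with XY mask (16 set) -- 40 left
V3 y: intersect with XZ mask (22 set) -- 36 left

36 voxels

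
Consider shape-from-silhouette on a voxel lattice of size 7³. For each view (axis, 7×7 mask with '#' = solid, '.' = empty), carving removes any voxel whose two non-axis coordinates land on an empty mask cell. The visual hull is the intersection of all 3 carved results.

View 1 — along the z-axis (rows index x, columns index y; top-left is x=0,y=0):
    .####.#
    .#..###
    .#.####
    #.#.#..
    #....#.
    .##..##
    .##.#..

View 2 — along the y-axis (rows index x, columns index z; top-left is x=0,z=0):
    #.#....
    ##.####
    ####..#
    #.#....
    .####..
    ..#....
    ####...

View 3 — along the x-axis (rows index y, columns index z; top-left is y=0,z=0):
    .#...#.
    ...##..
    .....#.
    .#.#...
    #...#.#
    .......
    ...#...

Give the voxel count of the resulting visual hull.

before carving: 343 voxels (7×7×7)
after view 1 [z-axis, 26 of 49 cells solid] → remaining = 182
after view 2 [y-axis, 24 of 49 cells solid] → remaining = 89
after view 3 [x-axis, 11 of 49 cells solid] → remaining = 17

17 voxels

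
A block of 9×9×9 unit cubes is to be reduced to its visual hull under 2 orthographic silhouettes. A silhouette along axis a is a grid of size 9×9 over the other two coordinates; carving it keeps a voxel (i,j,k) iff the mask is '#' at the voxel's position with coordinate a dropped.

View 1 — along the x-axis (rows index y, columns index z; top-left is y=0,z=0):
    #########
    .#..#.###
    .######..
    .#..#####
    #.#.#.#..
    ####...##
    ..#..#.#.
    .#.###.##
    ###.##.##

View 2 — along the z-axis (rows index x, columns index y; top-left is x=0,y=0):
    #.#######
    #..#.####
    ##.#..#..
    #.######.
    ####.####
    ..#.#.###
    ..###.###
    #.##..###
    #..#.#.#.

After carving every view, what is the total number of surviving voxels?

|visual hull| = 317

before carving: 729 voxels (9×9×9)
step 1: project along x, AND mask (52/81) → |grid| = 468
step 2: project along z, AND mask (54/81) → |grid| = 317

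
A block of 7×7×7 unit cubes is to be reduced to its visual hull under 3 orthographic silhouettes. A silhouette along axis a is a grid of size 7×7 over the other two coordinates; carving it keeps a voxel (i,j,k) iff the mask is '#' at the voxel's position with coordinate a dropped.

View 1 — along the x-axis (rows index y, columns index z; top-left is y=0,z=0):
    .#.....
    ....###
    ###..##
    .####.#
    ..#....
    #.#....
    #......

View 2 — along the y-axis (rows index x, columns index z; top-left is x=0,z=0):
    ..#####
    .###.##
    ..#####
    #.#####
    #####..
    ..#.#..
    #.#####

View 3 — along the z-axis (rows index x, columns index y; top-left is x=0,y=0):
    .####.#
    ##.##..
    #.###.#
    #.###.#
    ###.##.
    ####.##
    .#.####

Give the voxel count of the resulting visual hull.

remaining voxels: 61

full grid |V| = 343
[1] x-view keeps 18 columns → grid now 126
[2] y-view keeps 34 columns → grid now 86
[3] z-view keeps 35 columns → grid now 61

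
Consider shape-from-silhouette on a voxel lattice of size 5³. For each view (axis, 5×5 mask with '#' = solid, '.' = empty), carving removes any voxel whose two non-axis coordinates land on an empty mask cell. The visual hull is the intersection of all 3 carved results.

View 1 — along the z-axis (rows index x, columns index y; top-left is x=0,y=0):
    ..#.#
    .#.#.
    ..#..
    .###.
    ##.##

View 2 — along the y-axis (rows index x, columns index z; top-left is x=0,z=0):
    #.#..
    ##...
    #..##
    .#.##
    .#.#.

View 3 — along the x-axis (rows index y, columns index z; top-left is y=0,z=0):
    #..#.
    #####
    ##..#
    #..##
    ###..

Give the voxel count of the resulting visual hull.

full grid |V| = 125
V1 z: intersect with XY mask (12 set) -- 60 left
V2 y: intersect with XZ mask (12 set) -- 28 left
V3 x: intersect with YZ mask (16 set) -- 20 left

20 voxels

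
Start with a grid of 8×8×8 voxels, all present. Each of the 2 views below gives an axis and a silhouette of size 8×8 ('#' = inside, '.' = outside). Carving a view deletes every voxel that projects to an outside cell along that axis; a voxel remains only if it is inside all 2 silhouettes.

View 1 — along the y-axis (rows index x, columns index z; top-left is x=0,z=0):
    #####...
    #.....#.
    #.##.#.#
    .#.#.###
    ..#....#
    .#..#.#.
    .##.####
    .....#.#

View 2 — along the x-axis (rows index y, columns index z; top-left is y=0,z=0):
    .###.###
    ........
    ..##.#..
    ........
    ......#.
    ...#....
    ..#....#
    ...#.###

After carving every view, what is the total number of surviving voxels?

before carving: 512 voxels (8×8×8)
after view 1 [y-axis, 30 of 64 cells solid] → remaining = 240
after view 2 [x-axis, 17 of 64 cells solid] → remaining = 67

67 voxels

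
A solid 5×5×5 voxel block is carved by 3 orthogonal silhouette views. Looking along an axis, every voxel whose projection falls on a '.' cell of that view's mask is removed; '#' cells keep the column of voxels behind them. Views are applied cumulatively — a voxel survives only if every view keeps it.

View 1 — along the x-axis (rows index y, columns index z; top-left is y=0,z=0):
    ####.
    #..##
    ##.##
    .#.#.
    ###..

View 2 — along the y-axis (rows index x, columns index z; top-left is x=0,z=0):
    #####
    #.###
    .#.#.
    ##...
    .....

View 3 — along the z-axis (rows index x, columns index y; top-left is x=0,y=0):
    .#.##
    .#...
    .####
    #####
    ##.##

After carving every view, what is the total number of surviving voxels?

voxel count = 25

initial block: 5^3 = 125
V1 x: intersect with YZ mask (16 set) -- 80 left
V2 y: intersect with XZ mask (13 set) -- 44 left
V3 z: intersect with XY mask (17 set) -- 25 left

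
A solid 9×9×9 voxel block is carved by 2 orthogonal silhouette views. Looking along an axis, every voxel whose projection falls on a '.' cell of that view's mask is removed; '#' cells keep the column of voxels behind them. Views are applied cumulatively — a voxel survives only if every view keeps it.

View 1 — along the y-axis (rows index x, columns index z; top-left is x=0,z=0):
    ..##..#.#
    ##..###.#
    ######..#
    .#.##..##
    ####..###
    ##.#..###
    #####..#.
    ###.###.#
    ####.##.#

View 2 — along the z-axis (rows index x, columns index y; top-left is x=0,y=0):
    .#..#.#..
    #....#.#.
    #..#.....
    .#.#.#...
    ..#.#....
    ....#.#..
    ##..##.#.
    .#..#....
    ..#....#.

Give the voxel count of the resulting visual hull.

initial block: 9^3 = 729
carve view 1 (along y, XZ-mask fill 55/81): 495 voxels remain
carve view 2 (along z, XY-mask fill 24/81): 143 voxels remain

143 voxels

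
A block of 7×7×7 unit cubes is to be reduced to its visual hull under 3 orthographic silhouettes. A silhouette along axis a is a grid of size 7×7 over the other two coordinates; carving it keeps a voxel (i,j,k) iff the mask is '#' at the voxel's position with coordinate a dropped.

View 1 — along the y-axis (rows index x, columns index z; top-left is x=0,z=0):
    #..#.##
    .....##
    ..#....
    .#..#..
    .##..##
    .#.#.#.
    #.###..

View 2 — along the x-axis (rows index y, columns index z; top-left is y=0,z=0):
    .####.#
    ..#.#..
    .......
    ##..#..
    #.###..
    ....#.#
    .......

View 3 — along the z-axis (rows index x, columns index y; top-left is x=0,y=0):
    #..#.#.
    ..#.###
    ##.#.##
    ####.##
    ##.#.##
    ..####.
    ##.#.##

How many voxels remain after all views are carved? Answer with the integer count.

29 voxels

start: 7×7×7 = 343 voxels
  1. axis=1 (XZ plane), |mask|=20  ⇒  voxels=140
  2. axis=0 (YZ plane), |mask|=16  ⇒  voxels=41
  3. axis=2 (XY plane), |mask|=32  ⇒  voxels=29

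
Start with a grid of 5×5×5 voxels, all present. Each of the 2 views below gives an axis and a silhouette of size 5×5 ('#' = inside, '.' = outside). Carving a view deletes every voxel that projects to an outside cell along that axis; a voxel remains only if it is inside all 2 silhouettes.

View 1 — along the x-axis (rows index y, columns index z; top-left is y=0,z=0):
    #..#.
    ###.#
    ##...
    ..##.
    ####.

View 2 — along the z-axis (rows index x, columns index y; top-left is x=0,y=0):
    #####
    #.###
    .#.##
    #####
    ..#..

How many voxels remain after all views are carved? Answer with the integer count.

voxel count = 50

before carving: 125 voxels (5×5×5)
carve view 1 (along x, YZ-mask fill 14/25): 70 voxels remain
carve view 2 (along z, XY-mask fill 18/25): 50 voxels remain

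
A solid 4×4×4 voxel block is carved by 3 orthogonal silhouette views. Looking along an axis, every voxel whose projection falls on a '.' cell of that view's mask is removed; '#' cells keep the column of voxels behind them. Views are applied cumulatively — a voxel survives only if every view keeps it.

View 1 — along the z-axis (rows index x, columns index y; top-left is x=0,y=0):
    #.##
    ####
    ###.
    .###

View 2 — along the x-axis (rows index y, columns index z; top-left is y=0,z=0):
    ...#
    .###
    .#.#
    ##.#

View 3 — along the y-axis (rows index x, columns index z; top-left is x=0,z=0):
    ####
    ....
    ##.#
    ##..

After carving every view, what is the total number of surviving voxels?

start: 4×4×4 = 64 voxels
step 1: project along z, AND mask (13/16) → |grid| = 52
step 2: project along x, AND mask (9/16) → |grid| = 29
step 3: project along y, AND mask (9/16) → |grid| = 15

15 voxels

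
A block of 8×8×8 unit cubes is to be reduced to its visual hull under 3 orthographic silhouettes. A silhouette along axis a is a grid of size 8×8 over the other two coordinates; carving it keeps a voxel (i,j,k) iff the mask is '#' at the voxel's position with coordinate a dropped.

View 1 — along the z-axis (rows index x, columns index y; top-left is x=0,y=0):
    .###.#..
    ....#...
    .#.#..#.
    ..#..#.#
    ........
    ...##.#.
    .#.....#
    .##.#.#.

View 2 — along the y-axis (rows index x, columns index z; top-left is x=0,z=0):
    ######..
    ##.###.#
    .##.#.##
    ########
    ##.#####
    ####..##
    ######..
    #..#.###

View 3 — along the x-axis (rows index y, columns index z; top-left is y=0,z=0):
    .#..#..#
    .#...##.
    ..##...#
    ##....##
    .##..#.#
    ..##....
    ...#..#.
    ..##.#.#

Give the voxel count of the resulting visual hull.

|visual hull| = 48

before carving: 512 voxels (8×8×8)
step 1: project along z, AND mask (20/64) → |grid| = 160
step 2: project along y, AND mask (49/64) → |grid| = 119
step 3: project along x, AND mask (25/64) → |grid| = 48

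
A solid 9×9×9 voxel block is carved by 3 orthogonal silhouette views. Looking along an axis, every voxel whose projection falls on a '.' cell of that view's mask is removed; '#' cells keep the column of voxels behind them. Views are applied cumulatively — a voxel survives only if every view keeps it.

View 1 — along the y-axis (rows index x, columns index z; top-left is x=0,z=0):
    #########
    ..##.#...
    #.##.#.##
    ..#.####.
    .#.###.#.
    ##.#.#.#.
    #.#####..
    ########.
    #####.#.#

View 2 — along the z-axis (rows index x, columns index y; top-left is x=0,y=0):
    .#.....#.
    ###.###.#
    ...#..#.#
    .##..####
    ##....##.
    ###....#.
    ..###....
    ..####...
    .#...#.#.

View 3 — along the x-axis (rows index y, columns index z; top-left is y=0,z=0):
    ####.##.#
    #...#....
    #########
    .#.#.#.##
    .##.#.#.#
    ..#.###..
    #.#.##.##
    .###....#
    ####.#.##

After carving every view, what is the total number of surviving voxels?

start: 9×9×9 = 729 voxels
V1 y: intersect with XZ mask (54 set) -- 486 left
V2 z: intersect with XY mask (36 set) -- 198 left
V3 x: intersect with YZ mask (49 set) -- 114 left

voxel count = 114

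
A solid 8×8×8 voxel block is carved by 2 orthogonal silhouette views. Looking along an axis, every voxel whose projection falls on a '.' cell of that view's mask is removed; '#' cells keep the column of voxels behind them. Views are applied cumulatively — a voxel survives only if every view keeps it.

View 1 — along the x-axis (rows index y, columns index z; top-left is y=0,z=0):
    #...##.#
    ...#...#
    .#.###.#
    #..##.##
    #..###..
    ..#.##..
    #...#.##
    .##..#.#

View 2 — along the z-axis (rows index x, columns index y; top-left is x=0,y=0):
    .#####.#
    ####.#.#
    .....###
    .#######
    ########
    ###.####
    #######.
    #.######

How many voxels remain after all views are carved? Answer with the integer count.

voxel count = 197

before carving: 512 voxels (8×8×8)
  1. axis=0 (YZ plane), |mask|=31  ⇒  voxels=248
  2. axis=2 (XY plane), |mask|=51  ⇒  voxels=197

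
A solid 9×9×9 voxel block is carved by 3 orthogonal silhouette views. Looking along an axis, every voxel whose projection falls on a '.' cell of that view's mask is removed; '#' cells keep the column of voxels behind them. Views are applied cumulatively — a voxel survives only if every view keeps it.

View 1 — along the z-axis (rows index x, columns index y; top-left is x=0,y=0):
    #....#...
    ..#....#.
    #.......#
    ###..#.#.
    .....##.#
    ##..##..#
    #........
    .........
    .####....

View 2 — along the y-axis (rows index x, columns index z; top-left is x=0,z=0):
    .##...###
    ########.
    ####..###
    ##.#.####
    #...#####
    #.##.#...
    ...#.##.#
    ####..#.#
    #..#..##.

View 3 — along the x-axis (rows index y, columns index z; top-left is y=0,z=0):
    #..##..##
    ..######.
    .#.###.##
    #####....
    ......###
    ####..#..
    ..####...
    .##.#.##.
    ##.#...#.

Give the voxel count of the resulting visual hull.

remaining voxels: 70

full grid |V| = 729
  1. axis=2 (XY plane), |mask|=24  ⇒  voxels=216
  2. axis=1 (XZ plane), |mask|=51  ⇒  voxels=133
  3. axis=0 (YZ plane), |mask|=43  ⇒  voxels=70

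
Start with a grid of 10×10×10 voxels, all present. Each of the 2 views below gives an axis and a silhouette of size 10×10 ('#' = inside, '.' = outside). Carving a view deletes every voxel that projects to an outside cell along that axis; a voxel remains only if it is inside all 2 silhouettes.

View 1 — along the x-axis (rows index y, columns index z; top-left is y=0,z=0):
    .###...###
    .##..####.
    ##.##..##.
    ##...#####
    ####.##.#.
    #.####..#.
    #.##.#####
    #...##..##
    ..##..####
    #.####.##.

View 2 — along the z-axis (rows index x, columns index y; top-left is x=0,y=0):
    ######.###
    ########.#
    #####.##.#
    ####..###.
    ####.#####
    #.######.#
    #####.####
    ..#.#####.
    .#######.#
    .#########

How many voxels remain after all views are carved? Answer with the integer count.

voxel count = 525

before carving: 1000 voxels (10×10×10)
[1] x-view keeps 64 columns → grid now 640
[2] z-view keeps 82 columns → grid now 525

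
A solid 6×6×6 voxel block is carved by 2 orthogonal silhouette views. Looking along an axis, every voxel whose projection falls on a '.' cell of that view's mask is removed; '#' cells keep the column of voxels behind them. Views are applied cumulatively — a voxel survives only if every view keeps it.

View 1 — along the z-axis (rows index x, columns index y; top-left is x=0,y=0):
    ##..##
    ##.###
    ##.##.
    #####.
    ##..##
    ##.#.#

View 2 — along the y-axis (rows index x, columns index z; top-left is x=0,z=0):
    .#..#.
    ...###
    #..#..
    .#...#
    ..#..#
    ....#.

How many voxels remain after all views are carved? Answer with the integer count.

before carving: 216 voxels (6×6×6)
V1 z: intersect with XY mask (26 set) -- 156 left
V2 y: intersect with XZ mask (12 set) -- 53 left

voxel count = 53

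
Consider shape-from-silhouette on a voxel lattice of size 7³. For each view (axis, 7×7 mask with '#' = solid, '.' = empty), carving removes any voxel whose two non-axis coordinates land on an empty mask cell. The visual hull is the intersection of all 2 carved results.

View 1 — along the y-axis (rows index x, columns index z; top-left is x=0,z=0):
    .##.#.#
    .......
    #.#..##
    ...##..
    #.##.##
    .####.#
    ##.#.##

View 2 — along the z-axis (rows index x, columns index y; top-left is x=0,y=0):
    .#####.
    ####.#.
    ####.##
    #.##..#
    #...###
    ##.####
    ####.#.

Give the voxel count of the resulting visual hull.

|visual hull| = 127

initial block: 7^3 = 343
  1. axis=1 (XZ plane), |mask|=25  ⇒  voxels=175
  2. axis=2 (XY plane), |mask|=35  ⇒  voxels=127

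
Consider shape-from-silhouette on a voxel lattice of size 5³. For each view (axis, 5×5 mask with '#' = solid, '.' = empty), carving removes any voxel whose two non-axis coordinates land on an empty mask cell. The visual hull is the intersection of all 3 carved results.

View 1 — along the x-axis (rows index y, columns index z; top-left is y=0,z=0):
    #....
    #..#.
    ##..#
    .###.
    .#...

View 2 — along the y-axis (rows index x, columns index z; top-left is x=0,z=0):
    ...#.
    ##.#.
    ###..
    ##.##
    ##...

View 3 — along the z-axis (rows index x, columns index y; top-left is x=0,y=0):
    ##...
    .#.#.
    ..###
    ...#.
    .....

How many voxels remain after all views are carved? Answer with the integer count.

12 voxels

full grid |V| = 125
after view 1 [x-axis, 10 of 25 cells solid] → remaining = 50
after view 2 [y-axis, 13 of 25 cells solid] → remaining = 32
after view 3 [z-axis, 8 of 25 cells solid] → remaining = 12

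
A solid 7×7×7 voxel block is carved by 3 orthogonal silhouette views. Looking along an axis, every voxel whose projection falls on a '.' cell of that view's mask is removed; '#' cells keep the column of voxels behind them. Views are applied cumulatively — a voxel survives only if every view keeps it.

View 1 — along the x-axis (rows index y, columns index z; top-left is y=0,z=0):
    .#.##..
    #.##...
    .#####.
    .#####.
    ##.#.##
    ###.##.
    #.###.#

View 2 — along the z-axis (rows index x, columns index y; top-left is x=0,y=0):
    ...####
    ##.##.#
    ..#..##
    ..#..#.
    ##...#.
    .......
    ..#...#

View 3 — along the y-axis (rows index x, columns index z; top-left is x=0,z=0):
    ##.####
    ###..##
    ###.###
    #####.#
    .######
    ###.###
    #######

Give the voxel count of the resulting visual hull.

before carving: 343 voxels (7×7×7)
  1. axis=0 (YZ plane), |mask|=31  ⇒  voxels=217
  2. axis=2 (XY plane), |mask|=19  ⇒  voxels=87
  3. axis=1 (XZ plane), |mask|=42  ⇒  voxels=70

|visual hull| = 70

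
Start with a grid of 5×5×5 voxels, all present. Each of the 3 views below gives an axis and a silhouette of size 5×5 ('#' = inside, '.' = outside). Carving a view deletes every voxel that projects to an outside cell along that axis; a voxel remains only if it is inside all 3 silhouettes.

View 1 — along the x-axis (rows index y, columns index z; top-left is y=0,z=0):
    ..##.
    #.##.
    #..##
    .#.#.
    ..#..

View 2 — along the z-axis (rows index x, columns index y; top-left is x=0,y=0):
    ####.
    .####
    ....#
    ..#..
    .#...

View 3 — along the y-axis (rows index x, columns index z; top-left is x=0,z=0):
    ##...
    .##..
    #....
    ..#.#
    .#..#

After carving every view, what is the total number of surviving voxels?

voxel count = 7

full grid |V| = 125
carve view 1 (along x, YZ-mask fill 11/25): 55 voxels remain
carve view 2 (along z, XY-mask fill 11/25): 26 voxels remain
carve view 3 (along y, XZ-mask fill 9/25): 7 voxels remain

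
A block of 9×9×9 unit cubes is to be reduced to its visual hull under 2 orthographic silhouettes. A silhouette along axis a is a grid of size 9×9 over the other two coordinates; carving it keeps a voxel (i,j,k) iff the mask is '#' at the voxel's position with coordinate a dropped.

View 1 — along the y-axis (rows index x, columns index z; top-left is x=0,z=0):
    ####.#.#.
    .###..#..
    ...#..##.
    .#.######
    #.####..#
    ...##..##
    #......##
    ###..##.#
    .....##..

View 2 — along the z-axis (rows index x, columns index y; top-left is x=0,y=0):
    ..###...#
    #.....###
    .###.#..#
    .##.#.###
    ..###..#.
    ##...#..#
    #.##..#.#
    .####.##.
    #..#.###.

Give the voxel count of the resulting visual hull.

198 voxels

start: 9×9×9 = 729 voxels
carve view 1 (along y, XZ-mask fill 41/81): 369 voxels remain
carve view 2 (along z, XY-mask fill 43/81): 198 voxels remain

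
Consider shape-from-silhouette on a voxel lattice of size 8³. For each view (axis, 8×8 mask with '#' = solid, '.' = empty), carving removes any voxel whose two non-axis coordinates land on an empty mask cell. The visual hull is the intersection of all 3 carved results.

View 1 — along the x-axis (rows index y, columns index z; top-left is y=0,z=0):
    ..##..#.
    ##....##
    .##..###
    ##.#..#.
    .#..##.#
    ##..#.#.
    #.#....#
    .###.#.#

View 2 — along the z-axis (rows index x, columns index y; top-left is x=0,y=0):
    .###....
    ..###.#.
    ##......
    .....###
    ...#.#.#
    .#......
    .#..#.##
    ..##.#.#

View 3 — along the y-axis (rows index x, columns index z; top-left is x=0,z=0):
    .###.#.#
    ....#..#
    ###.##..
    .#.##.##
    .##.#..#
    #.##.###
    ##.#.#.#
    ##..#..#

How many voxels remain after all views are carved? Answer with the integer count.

voxel count = 52

before carving: 512 voxels (8×8×8)
[1] x-view keeps 32 columns → grid now 256
[2] z-view keeps 24 columns → grid now 99
[3] y-view keeps 36 columns → grid now 52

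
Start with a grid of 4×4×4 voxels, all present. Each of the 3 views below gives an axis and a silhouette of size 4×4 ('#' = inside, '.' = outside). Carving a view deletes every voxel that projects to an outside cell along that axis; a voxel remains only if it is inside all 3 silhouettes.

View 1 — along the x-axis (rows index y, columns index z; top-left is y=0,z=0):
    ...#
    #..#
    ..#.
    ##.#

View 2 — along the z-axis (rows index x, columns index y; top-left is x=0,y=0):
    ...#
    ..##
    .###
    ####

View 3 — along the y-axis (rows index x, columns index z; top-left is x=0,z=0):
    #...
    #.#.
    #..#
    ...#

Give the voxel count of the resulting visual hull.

|visual hull| = 10

full grid |V| = 64
V1 x: intersect with YZ mask (7 set) -- 28 left
V2 z: intersect with XY mask (10 set) -- 20 left
V3 y: intersect with XZ mask (6 set) -- 10 left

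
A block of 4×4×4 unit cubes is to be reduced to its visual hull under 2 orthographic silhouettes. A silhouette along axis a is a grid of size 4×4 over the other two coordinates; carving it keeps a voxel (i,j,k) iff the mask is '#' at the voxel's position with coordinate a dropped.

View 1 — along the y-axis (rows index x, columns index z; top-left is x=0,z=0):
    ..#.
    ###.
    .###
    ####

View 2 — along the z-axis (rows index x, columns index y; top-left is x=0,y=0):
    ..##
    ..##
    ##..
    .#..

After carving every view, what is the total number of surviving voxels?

|visual hull| = 18

full grid |V| = 64
  1. axis=1 (XZ plane), |mask|=11  ⇒  voxels=44
  2. axis=2 (XY plane), |mask|=7  ⇒  voxels=18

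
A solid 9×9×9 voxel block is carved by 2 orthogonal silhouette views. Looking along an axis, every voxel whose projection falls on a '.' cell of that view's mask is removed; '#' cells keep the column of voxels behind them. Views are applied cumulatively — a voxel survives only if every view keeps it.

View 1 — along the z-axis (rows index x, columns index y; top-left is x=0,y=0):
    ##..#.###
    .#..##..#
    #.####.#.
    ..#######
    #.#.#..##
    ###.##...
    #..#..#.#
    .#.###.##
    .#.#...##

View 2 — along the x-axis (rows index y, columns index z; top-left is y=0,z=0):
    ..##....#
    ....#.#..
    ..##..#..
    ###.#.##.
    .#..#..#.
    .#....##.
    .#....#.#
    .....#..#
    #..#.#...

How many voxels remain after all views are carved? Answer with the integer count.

before carving: 729 voxels (9×9×9)
after view 1 [z-axis, 47 of 81 cells solid] → remaining = 423
after view 2 [x-axis, 28 of 81 cells solid] → remaining = 145

remaining voxels: 145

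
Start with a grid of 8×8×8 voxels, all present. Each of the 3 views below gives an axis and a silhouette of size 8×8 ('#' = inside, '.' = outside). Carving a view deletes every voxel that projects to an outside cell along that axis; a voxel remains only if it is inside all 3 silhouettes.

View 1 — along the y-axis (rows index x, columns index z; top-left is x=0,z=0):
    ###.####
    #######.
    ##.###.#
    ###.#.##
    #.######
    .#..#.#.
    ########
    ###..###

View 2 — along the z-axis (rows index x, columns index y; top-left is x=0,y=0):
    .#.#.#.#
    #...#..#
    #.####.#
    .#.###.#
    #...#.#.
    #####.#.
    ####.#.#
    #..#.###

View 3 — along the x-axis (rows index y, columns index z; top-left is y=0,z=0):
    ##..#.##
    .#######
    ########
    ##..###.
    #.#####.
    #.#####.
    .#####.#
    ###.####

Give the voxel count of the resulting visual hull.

remaining voxels: 180

before carving: 512 voxels (8×8×8)
carve view 1 (along y, XZ-mask fill 50/64): 400 voxels remain
carve view 2 (along z, XY-mask fill 38/64): 232 voxels remain
carve view 3 (along x, YZ-mask fill 50/64): 180 voxels remain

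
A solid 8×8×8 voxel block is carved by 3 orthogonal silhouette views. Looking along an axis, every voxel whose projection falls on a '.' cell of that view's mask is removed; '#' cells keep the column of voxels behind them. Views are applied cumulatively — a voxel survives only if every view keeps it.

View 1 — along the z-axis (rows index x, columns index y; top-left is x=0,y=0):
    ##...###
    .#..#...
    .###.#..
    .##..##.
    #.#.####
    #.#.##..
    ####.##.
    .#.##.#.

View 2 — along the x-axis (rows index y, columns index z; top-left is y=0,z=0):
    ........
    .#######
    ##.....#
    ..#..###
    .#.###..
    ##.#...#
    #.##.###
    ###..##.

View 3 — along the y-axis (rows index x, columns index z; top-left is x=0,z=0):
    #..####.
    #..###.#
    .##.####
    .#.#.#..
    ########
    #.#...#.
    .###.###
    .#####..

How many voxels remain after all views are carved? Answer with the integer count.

initial block: 8^3 = 512
  1. axis=2 (XY plane), |mask|=35  ⇒  voxels=280
  2. axis=0 (YZ plane), |mask|=33  ⇒  voxels=149
  3. axis=1 (XZ plane), |mask|=41  ⇒  voxels=100

voxel count = 100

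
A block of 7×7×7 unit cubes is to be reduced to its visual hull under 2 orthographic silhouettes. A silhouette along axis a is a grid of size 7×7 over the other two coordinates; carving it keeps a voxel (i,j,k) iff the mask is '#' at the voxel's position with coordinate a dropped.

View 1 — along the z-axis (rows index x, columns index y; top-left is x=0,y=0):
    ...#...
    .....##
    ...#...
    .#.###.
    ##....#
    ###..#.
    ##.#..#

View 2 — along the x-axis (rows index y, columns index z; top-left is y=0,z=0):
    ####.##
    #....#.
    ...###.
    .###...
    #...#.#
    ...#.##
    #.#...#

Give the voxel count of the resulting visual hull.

initial block: 7^3 = 343
carve view 1 (along z, XY-mask fill 19/49): 133 voxels remain
carve view 2 (along x, YZ-mask fill 23/49): 62 voxels remain

|visual hull| = 62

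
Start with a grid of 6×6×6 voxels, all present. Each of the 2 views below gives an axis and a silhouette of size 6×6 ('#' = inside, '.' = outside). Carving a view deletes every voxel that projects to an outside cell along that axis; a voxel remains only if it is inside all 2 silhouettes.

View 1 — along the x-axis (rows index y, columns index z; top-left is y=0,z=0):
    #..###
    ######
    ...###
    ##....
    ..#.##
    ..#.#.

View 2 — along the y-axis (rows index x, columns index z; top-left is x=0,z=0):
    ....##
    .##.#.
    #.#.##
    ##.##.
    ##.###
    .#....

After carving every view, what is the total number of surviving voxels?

66 voxels

initial block: 6^3 = 216
after view 1 [x-axis, 20 of 36 cells solid] → remaining = 120
after view 2 [y-axis, 19 of 36 cells solid] → remaining = 66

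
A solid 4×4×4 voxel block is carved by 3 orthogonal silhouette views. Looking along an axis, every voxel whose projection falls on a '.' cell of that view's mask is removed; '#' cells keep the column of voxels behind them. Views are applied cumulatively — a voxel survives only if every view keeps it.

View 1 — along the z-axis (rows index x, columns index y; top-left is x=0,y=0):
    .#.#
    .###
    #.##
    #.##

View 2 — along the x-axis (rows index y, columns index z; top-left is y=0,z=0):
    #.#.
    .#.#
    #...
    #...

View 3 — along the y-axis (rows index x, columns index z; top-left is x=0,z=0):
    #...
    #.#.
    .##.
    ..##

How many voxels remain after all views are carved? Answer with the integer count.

full grid |V| = 64
step 1: project along z, AND mask (11/16) → |grid| = 44
step 2: project along x, AND mask (6/16) → |grid| = 15
step 3: project along y, AND mask (7/16) → |grid| = 5

|visual hull| = 5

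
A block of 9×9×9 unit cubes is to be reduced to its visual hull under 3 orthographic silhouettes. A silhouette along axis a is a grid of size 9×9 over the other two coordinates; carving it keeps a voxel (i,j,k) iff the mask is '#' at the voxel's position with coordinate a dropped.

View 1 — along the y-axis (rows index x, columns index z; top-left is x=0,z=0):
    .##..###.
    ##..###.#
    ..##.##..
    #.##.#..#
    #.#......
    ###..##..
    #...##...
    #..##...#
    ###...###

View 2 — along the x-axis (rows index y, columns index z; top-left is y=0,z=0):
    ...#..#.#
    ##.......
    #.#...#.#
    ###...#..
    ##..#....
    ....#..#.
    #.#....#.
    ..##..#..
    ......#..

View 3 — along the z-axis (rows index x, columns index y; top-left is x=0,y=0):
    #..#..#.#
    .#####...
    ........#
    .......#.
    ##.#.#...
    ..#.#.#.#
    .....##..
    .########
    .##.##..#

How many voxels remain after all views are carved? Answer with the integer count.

start: 9×9×9 = 729 voxels
carve view 1 (along y, XZ-mask fill 40/81): 360 voxels remain
carve view 2 (along x, YZ-mask fill 25/81): 120 voxels remain
carve view 3 (along z, XY-mask fill 34/81): 54 voxels remain

|visual hull| = 54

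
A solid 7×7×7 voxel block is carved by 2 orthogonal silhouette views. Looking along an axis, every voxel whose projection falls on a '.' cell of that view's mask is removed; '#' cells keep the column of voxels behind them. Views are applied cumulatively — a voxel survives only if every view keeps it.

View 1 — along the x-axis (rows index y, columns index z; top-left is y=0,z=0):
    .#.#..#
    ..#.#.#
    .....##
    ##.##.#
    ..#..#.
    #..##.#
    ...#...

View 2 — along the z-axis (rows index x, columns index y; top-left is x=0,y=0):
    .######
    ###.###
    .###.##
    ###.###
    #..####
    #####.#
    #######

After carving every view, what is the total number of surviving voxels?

full grid |V| = 343
after view 1 [x-axis, 20 of 49 cells solid] → remaining = 140
after view 2 [z-axis, 41 of 49 cells solid] → remaining = 113

remaining voxels: 113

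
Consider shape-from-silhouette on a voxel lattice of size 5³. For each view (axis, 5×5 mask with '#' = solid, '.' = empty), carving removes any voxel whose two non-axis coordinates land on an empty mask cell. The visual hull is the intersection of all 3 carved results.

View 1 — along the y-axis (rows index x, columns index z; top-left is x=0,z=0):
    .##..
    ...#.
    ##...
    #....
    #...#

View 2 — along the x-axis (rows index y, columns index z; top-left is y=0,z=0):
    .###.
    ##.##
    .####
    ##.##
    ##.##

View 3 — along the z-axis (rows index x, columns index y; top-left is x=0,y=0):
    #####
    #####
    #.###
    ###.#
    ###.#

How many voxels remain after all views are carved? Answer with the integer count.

initial block: 5^3 = 125
V1 y: intersect with XZ mask (8 set) -- 40 left
V2 x: intersect with YZ mask (19 set) -- 30 left
V3 z: intersect with XY mask (22 set) -- 25 left

25 voxels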